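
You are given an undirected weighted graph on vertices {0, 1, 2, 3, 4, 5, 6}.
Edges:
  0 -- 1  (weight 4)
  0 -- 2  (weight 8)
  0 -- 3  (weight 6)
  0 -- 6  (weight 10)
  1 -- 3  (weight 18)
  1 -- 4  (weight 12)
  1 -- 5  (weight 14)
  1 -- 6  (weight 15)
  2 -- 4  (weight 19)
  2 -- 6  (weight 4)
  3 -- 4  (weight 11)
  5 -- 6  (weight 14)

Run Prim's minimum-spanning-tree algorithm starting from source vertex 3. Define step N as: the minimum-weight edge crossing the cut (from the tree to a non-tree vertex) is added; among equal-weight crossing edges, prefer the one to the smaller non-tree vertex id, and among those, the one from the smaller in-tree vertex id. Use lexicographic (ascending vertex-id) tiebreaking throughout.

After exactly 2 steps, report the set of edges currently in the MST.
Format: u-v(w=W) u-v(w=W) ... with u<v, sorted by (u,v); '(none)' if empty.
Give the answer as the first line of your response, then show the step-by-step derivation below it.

0-1(w=4) 0-3(w=6)

step 1: add edge 0-3 (w=6); MST = {0-3(w=6)}
step 2: add edge 0-1 (w=4); MST = {0-1(w=4) 0-3(w=6)}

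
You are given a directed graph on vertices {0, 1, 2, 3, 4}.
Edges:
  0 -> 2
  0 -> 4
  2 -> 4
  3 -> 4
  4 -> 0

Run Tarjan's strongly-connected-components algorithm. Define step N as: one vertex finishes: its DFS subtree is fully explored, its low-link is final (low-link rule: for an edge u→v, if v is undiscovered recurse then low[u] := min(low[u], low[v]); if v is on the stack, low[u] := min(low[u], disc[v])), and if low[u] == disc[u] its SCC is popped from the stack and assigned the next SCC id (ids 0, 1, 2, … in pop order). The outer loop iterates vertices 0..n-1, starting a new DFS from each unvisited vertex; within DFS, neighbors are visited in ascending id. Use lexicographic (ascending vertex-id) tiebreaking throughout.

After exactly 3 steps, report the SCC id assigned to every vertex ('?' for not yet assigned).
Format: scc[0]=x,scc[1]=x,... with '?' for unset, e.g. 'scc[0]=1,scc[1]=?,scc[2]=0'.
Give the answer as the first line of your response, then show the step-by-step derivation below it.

scc[0]=0,scc[1]=?,scc[2]=0,scc[3]=?,scc[4]=0

step 1: low=(low[0]=0,low[1]=?,low[2]=1,low[3]=?,low[4]=0); scc=(scc[0]=?,scc[1]=?,scc[2]=?,scc[3]=?,scc[4]=?)
step 2: low=(low[0]=0,low[1]=?,low[2]=0,low[3]=?,low[4]=0); scc=(scc[0]=?,scc[1]=?,scc[2]=?,scc[3]=?,scc[4]=?)
step 3: low=(low[0]=0,low[1]=?,low[2]=0,low[3]=?,low[4]=0); scc=(scc[0]=0,scc[1]=?,scc[2]=0,scc[3]=?,scc[4]=0)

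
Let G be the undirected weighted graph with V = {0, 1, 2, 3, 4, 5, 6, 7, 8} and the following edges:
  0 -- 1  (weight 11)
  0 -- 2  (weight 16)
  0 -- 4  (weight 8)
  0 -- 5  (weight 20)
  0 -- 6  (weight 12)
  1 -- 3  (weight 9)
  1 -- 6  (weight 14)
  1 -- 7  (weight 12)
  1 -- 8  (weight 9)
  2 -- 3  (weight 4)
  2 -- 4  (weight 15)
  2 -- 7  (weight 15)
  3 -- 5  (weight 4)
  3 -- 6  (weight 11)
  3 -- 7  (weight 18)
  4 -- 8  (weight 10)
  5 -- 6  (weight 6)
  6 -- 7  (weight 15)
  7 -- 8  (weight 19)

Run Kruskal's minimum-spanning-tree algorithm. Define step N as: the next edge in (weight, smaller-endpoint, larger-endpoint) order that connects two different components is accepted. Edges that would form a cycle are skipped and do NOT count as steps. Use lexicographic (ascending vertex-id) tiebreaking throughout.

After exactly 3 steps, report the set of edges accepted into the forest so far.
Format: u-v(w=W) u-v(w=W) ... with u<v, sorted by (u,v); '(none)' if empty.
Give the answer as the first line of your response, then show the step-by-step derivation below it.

2-3(w=4) 3-5(w=4) 5-6(w=6)

step 1: add edge 2-3 (w=4); MST = {2-3(w=4)}
step 2: add edge 3-5 (w=4); MST = {2-3(w=4) 3-5(w=4)}
step 3: add edge 5-6 (w=6); MST = {2-3(w=4) 3-5(w=4) 5-6(w=6)}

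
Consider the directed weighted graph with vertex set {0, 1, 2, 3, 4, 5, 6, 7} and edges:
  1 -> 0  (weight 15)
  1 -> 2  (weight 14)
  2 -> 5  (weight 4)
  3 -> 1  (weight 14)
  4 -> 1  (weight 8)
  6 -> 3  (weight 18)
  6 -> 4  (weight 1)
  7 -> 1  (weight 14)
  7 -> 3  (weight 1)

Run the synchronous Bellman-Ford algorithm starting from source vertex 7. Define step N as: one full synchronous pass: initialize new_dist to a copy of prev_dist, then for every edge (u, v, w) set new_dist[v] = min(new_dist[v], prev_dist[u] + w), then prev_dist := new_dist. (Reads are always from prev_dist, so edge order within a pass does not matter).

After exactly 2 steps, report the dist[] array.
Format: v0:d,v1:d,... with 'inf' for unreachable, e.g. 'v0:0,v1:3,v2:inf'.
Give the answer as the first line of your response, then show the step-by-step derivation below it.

v0:29,v1:14,v2:28,v3:1,v4:inf,v5:inf,v6:inf,v7:0

step 1: dist = v0:inf,v1:14,v2:inf,v3:1,v4:inf,v5:inf,v6:inf,v7:0
step 2: dist = v0:29,v1:14,v2:28,v3:1,v4:inf,v5:inf,v6:inf,v7:0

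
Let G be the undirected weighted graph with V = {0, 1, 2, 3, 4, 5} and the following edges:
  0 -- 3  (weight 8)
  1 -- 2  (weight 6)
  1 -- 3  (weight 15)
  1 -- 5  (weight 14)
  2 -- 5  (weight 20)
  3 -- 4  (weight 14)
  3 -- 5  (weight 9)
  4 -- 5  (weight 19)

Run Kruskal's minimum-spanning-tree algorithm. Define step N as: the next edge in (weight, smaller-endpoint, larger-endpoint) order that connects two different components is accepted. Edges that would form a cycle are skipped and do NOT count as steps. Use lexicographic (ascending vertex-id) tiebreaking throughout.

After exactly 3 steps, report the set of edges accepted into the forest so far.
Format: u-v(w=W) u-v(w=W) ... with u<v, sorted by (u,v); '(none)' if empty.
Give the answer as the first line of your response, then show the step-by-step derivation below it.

0-3(w=8) 1-2(w=6) 3-5(w=9)

step 1: add edge 1-2 (w=6); MST = {1-2(w=6)}
step 2: add edge 0-3 (w=8); MST = {0-3(w=8) 1-2(w=6)}
step 3: add edge 3-5 (w=9); MST = {0-3(w=8) 1-2(w=6) 3-5(w=9)}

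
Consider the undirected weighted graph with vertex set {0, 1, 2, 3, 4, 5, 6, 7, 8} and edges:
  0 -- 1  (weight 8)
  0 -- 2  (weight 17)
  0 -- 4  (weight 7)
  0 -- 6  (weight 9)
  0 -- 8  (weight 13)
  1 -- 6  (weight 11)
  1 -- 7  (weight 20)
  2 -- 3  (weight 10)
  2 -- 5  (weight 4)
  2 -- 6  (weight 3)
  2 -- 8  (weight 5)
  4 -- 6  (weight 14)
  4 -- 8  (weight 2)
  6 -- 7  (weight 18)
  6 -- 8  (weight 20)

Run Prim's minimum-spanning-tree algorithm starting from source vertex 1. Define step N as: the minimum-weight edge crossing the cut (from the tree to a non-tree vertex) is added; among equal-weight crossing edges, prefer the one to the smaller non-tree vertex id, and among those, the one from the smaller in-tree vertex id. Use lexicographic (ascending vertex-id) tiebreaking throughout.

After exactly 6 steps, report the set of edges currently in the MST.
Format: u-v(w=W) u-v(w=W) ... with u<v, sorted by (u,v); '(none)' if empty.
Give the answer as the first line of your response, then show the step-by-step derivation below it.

0-1(w=8) 0-4(w=7) 2-5(w=4) 2-6(w=3) 2-8(w=5) 4-8(w=2)

step 1: add edge 0-1 (w=8); MST = {0-1(w=8)}
step 2: add edge 0-4 (w=7); MST = {0-1(w=8) 0-4(w=7)}
step 3: add edge 4-8 (w=2); MST = {0-1(w=8) 0-4(w=7) 4-8(w=2)}
step 4: add edge 2-8 (w=5); MST = {0-1(w=8) 0-4(w=7) 2-8(w=5) 4-8(w=2)}
step 5: add edge 2-6 (w=3); MST = {0-1(w=8) 0-4(w=7) 2-6(w=3) 2-8(w=5) 4-8(w=2)}
step 6: add edge 2-5 (w=4); MST = {0-1(w=8) 0-4(w=7) 2-5(w=4) 2-6(w=3) 2-8(w=5) 4-8(w=2)}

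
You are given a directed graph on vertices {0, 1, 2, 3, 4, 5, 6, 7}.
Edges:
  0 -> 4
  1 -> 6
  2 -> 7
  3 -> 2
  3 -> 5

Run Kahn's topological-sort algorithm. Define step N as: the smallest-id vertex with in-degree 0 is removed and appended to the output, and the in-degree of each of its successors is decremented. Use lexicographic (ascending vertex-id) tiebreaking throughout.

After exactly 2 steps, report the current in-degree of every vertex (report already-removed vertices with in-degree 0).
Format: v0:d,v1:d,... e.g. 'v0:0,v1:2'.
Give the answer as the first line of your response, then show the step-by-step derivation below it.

v0:0,v1:0,v2:1,v3:0,v4:0,v5:1,v6:0,v7:1

step 1: output 0; order=[0]; indeg=(0,0,1,0,0,1,1,1)
step 2: output 1; order=[0,1]; indeg=(0,0,1,0,0,1,0,1)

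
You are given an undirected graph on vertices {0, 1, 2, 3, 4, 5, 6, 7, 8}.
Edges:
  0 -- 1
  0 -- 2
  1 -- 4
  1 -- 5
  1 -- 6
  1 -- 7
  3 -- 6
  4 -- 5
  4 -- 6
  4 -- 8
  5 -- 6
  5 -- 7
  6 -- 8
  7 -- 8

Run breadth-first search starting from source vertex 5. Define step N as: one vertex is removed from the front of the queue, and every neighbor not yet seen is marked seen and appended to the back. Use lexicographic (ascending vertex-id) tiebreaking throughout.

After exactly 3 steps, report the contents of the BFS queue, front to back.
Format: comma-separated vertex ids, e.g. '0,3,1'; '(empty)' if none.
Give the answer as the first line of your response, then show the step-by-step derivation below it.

6,7,0,8

step 1: dequeue 5; queue=[1,4,6,7]; order=5
step 2: dequeue 1; queue=[4,6,7,0]; order=5,1
step 3: dequeue 4; queue=[6,7,0,8]; order=5,1,4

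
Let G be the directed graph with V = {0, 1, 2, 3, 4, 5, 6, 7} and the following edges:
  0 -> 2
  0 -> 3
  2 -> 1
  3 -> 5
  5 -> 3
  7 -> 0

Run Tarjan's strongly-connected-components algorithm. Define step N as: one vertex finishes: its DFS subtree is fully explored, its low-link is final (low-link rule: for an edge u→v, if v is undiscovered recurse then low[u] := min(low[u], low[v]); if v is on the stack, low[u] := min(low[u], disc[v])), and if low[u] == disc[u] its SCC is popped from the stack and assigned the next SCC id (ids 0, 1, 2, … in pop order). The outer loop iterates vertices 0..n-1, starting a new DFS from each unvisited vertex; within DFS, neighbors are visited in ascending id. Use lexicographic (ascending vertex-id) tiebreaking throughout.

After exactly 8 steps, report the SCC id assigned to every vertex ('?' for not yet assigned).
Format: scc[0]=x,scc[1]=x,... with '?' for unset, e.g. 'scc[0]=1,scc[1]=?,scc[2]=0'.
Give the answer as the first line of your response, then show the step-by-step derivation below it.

scc[0]=3,scc[1]=0,scc[2]=1,scc[3]=2,scc[4]=4,scc[5]=2,scc[6]=5,scc[7]=6

step 1: low=(low[0]=0,low[1]=2,low[2]=1,low[3]=?,low[4]=?,low[5]=?,low[6]=?,low[7]=?); scc=(scc[0]=?,scc[1]=0,scc[2]=?,scc[3]=?,scc[4]=?,scc[5]=?,scc[6]=?,scc[7]=?)
step 2: low=(low[0]=0,low[1]=2,low[2]=1,low[3]=?,low[4]=?,low[5]=?,low[6]=?,low[7]=?); scc=(scc[0]=?,scc[1]=0,scc[2]=1,scc[3]=?,scc[4]=?,scc[5]=?,scc[6]=?,scc[7]=?)
step 3: low=(low[0]=0,low[1]=2,low[2]=1,low[3]=3,low[4]=?,low[5]=3,low[6]=?,low[7]=?); scc=(scc[0]=?,scc[1]=0,scc[2]=1,scc[3]=?,scc[4]=?,scc[5]=?,scc[6]=?,scc[7]=?)
step 4: low=(low[0]=0,low[1]=2,low[2]=1,low[3]=3,low[4]=?,low[5]=3,low[6]=?,low[7]=?); scc=(scc[0]=?,scc[1]=0,scc[2]=1,scc[3]=2,scc[4]=?,scc[5]=2,scc[6]=?,scc[7]=?)
step 5: low=(low[0]=0,low[1]=2,low[2]=1,low[3]=3,low[4]=?,low[5]=3,low[6]=?,low[7]=?); scc=(scc[0]=3,scc[1]=0,scc[2]=1,scc[3]=2,scc[4]=?,scc[5]=2,scc[6]=?,scc[7]=?)
step 6: low=(low[0]=0,low[1]=2,low[2]=1,low[3]=3,low[4]=5,low[5]=3,low[6]=?,low[7]=?); scc=(scc[0]=3,scc[1]=0,scc[2]=1,scc[3]=2,scc[4]=4,scc[5]=2,scc[6]=?,scc[7]=?)
step 7: low=(low[0]=0,low[1]=2,low[2]=1,low[3]=3,low[4]=5,low[5]=3,low[6]=6,low[7]=?); scc=(scc[0]=3,scc[1]=0,scc[2]=1,scc[3]=2,scc[4]=4,scc[5]=2,scc[6]=5,scc[7]=?)
step 8: low=(low[0]=0,low[1]=2,low[2]=1,low[3]=3,low[4]=5,low[5]=3,low[6]=6,low[7]=7); scc=(scc[0]=3,scc[1]=0,scc[2]=1,scc[3]=2,scc[4]=4,scc[5]=2,scc[6]=5,scc[7]=6)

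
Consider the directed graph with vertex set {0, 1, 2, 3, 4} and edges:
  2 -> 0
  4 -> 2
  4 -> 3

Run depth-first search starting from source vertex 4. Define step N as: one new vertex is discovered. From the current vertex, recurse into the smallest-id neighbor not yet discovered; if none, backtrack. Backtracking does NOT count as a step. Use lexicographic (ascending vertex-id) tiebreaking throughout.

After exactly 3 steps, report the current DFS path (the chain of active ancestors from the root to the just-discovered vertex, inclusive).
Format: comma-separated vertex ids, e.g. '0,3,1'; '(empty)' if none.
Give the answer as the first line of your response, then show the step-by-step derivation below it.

4,2,0

step 1: discover 4; path=4; order=4
step 2: discover 2; path=4>2; order=4,2
step 3: discover 0; path=4>2>0; order=4,2,0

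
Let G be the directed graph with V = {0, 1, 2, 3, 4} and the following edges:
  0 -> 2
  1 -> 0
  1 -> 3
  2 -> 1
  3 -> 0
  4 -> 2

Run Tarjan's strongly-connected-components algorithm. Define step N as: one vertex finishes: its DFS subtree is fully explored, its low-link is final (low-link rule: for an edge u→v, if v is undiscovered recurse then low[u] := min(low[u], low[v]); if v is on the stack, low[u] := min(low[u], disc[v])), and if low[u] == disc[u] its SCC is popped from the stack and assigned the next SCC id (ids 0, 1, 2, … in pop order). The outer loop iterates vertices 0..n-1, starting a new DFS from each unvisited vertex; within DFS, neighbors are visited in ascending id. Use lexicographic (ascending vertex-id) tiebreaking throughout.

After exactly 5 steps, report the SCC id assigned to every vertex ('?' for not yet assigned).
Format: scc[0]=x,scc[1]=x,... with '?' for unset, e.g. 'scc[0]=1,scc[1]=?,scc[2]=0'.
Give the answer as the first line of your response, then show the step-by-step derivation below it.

scc[0]=0,scc[1]=0,scc[2]=0,scc[3]=0,scc[4]=1

step 1: low=(low[0]=0,low[1]=0,low[2]=1,low[3]=0,low[4]=?); scc=(scc[0]=?,scc[1]=?,scc[2]=?,scc[3]=?,scc[4]=?)
step 2: low=(low[0]=0,low[1]=0,low[2]=1,low[3]=0,low[4]=?); scc=(scc[0]=?,scc[1]=?,scc[2]=?,scc[3]=?,scc[4]=?)
step 3: low=(low[0]=0,low[1]=0,low[2]=0,low[3]=0,low[4]=?); scc=(scc[0]=?,scc[1]=?,scc[2]=?,scc[3]=?,scc[4]=?)
step 4: low=(low[0]=0,low[1]=0,low[2]=0,low[3]=0,low[4]=?); scc=(scc[0]=0,scc[1]=0,scc[2]=0,scc[3]=0,scc[4]=?)
step 5: low=(low[0]=0,low[1]=0,low[2]=0,low[3]=0,low[4]=4); scc=(scc[0]=0,scc[1]=0,scc[2]=0,scc[3]=0,scc[4]=1)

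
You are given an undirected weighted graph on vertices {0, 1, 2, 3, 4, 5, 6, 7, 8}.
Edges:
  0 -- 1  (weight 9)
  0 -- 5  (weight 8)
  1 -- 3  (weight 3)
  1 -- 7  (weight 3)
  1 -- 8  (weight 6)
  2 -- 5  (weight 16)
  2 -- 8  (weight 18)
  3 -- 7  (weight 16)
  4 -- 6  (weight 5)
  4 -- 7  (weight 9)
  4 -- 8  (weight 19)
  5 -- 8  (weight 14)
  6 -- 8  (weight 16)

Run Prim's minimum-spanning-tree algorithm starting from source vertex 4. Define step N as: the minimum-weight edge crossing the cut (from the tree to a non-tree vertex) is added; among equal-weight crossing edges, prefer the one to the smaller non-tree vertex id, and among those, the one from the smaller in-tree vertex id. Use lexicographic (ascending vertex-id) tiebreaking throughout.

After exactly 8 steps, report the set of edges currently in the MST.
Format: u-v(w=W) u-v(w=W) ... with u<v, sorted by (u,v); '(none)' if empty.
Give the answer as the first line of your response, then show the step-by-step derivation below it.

0-1(w=9) 0-5(w=8) 1-3(w=3) 1-7(w=3) 1-8(w=6) 2-5(w=16) 4-6(w=5) 4-7(w=9)

step 1: add edge 4-6 (w=5); MST = {4-6(w=5)}
step 2: add edge 4-7 (w=9); MST = {4-6(w=5) 4-7(w=9)}
step 3: add edge 1-7 (w=3); MST = {1-7(w=3) 4-6(w=5) 4-7(w=9)}
step 4: add edge 1-3 (w=3); MST = {1-3(w=3) 1-7(w=3) 4-6(w=5) 4-7(w=9)}
step 5: add edge 1-8 (w=6); MST = {1-3(w=3) 1-7(w=3) 1-8(w=6) 4-6(w=5) 4-7(w=9)}
step 6: add edge 0-1 (w=9); MST = {0-1(w=9) 1-3(w=3) 1-7(w=3) 1-8(w=6) 4-6(w=5) 4-7(w=9)}
step 7: add edge 0-5 (w=8); MST = {0-1(w=9) 0-5(w=8) 1-3(w=3) 1-7(w=3) 1-8(w=6) 4-6(w=5) 4-7(w=9)}
step 8: add edge 2-5 (w=16); MST = {0-1(w=9) 0-5(w=8) 1-3(w=3) 1-7(w=3) 1-8(w=6) 2-5(w=16) 4-6(w=5) 4-7(w=9)}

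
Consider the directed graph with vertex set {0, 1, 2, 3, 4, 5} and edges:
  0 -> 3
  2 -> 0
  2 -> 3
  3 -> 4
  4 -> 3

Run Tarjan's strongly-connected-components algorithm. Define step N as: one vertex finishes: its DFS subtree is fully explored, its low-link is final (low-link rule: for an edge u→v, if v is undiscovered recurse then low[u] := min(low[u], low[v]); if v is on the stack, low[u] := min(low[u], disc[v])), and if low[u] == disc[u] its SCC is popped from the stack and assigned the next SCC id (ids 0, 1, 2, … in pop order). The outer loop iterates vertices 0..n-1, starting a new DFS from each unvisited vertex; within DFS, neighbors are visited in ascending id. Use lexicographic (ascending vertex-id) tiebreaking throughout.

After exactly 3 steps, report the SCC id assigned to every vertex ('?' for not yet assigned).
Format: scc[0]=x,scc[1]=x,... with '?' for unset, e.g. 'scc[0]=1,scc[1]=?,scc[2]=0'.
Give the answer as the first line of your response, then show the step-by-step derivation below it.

scc[0]=1,scc[1]=?,scc[2]=?,scc[3]=0,scc[4]=0,scc[5]=?

step 1: low=(low[0]=0,low[1]=?,low[2]=?,low[3]=1,low[4]=1,low[5]=?); scc=(scc[0]=?,scc[1]=?,scc[2]=?,scc[3]=?,scc[4]=?,scc[5]=?)
step 2: low=(low[0]=0,low[1]=?,low[2]=?,low[3]=1,low[4]=1,low[5]=?); scc=(scc[0]=?,scc[1]=?,scc[2]=?,scc[3]=0,scc[4]=0,scc[5]=?)
step 3: low=(low[0]=0,low[1]=?,low[2]=?,low[3]=1,low[4]=1,low[5]=?); scc=(scc[0]=1,scc[1]=?,scc[2]=?,scc[3]=0,scc[4]=0,scc[5]=?)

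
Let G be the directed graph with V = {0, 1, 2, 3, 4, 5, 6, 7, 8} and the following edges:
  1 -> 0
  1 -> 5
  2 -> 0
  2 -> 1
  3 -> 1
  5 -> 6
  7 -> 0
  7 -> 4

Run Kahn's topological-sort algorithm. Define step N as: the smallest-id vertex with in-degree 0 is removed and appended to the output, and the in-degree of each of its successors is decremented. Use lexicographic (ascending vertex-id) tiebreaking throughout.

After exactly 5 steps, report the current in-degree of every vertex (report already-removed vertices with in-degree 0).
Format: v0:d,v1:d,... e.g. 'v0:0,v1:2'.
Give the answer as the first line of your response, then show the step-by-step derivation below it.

v0:1,v1:0,v2:0,v3:0,v4:1,v5:0,v6:0,v7:0,v8:0

step 1: output 2; order=[2]; indeg=(2,1,0,0,1,1,1,0,0)
step 2: output 3; order=[2,3]; indeg=(2,0,0,0,1,1,1,0,0)
step 3: output 1; order=[2,3,1]; indeg=(1,0,0,0,1,0,1,0,0)
step 4: output 5; order=[2,3,1,5]; indeg=(1,0,0,0,1,0,0,0,0)
step 5: output 6; order=[2,3,1,5,6]; indeg=(1,0,0,0,1,0,0,0,0)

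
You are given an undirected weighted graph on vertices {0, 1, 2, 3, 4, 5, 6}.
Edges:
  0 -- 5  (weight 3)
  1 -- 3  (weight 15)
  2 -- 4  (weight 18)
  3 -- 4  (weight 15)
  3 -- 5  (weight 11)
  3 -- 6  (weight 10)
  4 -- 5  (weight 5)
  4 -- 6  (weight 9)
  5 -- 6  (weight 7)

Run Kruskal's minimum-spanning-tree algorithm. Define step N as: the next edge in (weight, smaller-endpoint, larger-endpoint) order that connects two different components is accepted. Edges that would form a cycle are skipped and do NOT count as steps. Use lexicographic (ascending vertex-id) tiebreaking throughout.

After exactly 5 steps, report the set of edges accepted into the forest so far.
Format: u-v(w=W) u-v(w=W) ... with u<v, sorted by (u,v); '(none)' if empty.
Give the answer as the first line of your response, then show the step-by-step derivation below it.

0-5(w=3) 1-3(w=15) 3-6(w=10) 4-5(w=5) 5-6(w=7)

step 1: add edge 0-5 (w=3); MST = {0-5(w=3)}
step 2: add edge 4-5 (w=5); MST = {0-5(w=3) 4-5(w=5)}
step 3: add edge 5-6 (w=7); MST = {0-5(w=3) 4-5(w=5) 5-6(w=7)}
step 4: add edge 3-6 (w=10); MST = {0-5(w=3) 3-6(w=10) 4-5(w=5) 5-6(w=7)}
step 5: add edge 1-3 (w=15); MST = {0-5(w=3) 1-3(w=15) 3-6(w=10) 4-5(w=5) 5-6(w=7)}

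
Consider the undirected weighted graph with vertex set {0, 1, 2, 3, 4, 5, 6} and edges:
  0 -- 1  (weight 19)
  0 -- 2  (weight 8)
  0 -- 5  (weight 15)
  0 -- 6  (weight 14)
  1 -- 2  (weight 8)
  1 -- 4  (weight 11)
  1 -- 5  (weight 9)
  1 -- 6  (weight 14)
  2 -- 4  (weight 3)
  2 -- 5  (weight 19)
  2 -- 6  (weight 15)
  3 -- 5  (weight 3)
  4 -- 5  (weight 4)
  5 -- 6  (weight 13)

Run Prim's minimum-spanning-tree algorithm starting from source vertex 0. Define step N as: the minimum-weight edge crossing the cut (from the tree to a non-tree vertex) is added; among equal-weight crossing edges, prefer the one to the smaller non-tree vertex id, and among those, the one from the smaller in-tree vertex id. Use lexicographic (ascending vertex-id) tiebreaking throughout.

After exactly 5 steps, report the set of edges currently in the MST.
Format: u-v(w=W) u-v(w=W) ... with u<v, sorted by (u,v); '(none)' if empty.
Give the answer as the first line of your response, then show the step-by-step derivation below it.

0-2(w=8) 1-2(w=8) 2-4(w=3) 3-5(w=3) 4-5(w=4)

step 1: add edge 0-2 (w=8); MST = {0-2(w=8)}
step 2: add edge 2-4 (w=3); MST = {0-2(w=8) 2-4(w=3)}
step 3: add edge 4-5 (w=4); MST = {0-2(w=8) 2-4(w=3) 4-5(w=4)}
step 4: add edge 3-5 (w=3); MST = {0-2(w=8) 2-4(w=3) 3-5(w=3) 4-5(w=4)}
step 5: add edge 1-2 (w=8); MST = {0-2(w=8) 1-2(w=8) 2-4(w=3) 3-5(w=3) 4-5(w=4)}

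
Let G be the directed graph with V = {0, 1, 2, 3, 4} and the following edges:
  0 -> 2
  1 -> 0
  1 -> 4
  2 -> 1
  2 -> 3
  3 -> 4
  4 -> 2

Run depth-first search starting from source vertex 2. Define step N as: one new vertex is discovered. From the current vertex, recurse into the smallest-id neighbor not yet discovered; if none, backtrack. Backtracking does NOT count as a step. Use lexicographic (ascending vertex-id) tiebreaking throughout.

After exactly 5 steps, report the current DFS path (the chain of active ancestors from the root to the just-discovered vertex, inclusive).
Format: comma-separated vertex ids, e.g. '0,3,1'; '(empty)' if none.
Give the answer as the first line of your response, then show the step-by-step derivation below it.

2,3

step 1: discover 2; path=2; order=2
step 2: discover 1; path=2>1; order=2,1
step 3: discover 0; path=2>1>0; order=2,1,0
step 4: discover 4; path=2>1>4; order=2,1,0,4
step 5: discover 3; path=2>3; order=2,1,0,4,3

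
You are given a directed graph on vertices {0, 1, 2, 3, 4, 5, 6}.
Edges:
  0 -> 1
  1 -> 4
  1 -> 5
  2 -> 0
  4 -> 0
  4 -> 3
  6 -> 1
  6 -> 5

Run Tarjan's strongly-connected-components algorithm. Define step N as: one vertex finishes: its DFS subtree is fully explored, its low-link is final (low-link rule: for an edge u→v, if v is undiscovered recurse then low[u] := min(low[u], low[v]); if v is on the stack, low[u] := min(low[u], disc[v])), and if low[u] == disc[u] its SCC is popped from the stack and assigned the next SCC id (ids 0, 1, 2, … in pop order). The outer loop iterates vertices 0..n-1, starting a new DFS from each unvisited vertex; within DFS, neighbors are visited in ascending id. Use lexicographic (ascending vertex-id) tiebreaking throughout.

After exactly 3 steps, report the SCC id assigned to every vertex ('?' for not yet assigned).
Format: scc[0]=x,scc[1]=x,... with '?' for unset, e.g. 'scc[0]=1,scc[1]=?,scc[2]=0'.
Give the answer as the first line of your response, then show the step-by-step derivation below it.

scc[0]=?,scc[1]=?,scc[2]=?,scc[3]=0,scc[4]=?,scc[5]=1,scc[6]=?

step 1: low=(low[0]=0,low[1]=1,low[2]=?,low[3]=3,low[4]=0,low[5]=?,low[6]=?); scc=(scc[0]=?,scc[1]=?,scc[2]=?,scc[3]=0,scc[4]=?,scc[5]=?,scc[6]=?)
step 2: low=(low[0]=0,low[1]=1,low[2]=?,low[3]=3,low[4]=0,low[5]=?,low[6]=?); scc=(scc[0]=?,scc[1]=?,scc[2]=?,scc[3]=0,scc[4]=?,scc[5]=?,scc[6]=?)
step 3: low=(low[0]=0,low[1]=0,low[2]=?,low[3]=3,low[4]=0,low[5]=4,low[6]=?); scc=(scc[0]=?,scc[1]=?,scc[2]=?,scc[3]=0,scc[4]=?,scc[5]=1,scc[6]=?)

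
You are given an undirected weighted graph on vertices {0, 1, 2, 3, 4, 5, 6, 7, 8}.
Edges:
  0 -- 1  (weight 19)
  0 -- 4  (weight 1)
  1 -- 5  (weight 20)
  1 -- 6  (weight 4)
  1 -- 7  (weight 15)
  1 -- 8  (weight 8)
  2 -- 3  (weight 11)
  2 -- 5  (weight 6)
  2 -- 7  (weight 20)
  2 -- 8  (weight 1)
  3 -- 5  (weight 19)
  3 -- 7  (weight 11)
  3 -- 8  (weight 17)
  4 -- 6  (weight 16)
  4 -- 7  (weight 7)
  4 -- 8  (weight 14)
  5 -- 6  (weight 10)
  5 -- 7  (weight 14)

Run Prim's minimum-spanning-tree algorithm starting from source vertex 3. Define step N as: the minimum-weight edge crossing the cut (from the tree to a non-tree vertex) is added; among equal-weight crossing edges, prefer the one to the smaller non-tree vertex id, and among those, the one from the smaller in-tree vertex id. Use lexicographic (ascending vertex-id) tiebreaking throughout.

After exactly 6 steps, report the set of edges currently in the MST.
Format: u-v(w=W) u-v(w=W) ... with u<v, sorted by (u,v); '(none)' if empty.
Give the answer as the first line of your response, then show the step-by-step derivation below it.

1-6(w=4) 1-8(w=8) 2-3(w=11) 2-5(w=6) 2-8(w=1) 3-7(w=11)

step 1: add edge 2-3 (w=11); MST = {2-3(w=11)}
step 2: add edge 2-8 (w=1); MST = {2-3(w=11) 2-8(w=1)}
step 3: add edge 2-5 (w=6); MST = {2-3(w=11) 2-5(w=6) 2-8(w=1)}
step 4: add edge 1-8 (w=8); MST = {1-8(w=8) 2-3(w=11) 2-5(w=6) 2-8(w=1)}
step 5: add edge 1-6 (w=4); MST = {1-6(w=4) 1-8(w=8) 2-3(w=11) 2-5(w=6) 2-8(w=1)}
step 6: add edge 3-7 (w=11); MST = {1-6(w=4) 1-8(w=8) 2-3(w=11) 2-5(w=6) 2-8(w=1) 3-7(w=11)}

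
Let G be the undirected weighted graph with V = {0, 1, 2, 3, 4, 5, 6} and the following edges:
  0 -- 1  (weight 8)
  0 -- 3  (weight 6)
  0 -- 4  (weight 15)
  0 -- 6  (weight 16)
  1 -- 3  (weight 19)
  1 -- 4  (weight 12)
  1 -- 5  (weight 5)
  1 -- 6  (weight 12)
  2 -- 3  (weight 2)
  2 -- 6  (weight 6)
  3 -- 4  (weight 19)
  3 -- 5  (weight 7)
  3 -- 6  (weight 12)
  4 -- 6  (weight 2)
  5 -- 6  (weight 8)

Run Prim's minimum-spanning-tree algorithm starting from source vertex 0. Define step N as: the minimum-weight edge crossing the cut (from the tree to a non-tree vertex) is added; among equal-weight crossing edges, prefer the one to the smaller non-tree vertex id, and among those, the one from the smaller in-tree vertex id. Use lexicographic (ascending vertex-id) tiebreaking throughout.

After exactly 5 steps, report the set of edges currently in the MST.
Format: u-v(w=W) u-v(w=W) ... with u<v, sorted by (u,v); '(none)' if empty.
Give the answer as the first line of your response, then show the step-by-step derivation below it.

0-3(w=6) 2-3(w=2) 2-6(w=6) 3-5(w=7) 4-6(w=2)

step 1: add edge 0-3 (w=6); MST = {0-3(w=6)}
step 2: add edge 2-3 (w=2); MST = {0-3(w=6) 2-3(w=2)}
step 3: add edge 2-6 (w=6); MST = {0-3(w=6) 2-3(w=2) 2-6(w=6)}
step 4: add edge 4-6 (w=2); MST = {0-3(w=6) 2-3(w=2) 2-6(w=6) 4-6(w=2)}
step 5: add edge 3-5 (w=7); MST = {0-3(w=6) 2-3(w=2) 2-6(w=6) 3-5(w=7) 4-6(w=2)}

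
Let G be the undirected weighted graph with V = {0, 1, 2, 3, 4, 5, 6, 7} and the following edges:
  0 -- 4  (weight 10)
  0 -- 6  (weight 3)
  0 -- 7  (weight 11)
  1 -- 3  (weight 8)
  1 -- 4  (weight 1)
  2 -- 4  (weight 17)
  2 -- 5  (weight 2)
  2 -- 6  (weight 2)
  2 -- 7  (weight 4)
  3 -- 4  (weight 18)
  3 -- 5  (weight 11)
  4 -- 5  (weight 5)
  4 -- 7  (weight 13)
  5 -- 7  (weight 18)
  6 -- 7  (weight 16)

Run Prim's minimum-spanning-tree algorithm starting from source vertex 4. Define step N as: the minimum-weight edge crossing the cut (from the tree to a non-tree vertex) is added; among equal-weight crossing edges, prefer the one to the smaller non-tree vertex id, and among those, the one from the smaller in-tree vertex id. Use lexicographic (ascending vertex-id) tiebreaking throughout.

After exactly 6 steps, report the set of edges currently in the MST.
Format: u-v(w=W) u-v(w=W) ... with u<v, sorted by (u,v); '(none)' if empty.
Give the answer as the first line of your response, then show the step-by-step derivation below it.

0-6(w=3) 1-4(w=1) 2-5(w=2) 2-6(w=2) 2-7(w=4) 4-5(w=5)

step 1: add edge 1-4 (w=1); MST = {1-4(w=1)}
step 2: add edge 4-5 (w=5); MST = {1-4(w=1) 4-5(w=5)}
step 3: add edge 2-5 (w=2); MST = {1-4(w=1) 2-5(w=2) 4-5(w=5)}
step 4: add edge 2-6 (w=2); MST = {1-4(w=1) 2-5(w=2) 2-6(w=2) 4-5(w=5)}
step 5: add edge 0-6 (w=3); MST = {0-6(w=3) 1-4(w=1) 2-5(w=2) 2-6(w=2) 4-5(w=5)}
step 6: add edge 2-7 (w=4); MST = {0-6(w=3) 1-4(w=1) 2-5(w=2) 2-6(w=2) 2-7(w=4) 4-5(w=5)}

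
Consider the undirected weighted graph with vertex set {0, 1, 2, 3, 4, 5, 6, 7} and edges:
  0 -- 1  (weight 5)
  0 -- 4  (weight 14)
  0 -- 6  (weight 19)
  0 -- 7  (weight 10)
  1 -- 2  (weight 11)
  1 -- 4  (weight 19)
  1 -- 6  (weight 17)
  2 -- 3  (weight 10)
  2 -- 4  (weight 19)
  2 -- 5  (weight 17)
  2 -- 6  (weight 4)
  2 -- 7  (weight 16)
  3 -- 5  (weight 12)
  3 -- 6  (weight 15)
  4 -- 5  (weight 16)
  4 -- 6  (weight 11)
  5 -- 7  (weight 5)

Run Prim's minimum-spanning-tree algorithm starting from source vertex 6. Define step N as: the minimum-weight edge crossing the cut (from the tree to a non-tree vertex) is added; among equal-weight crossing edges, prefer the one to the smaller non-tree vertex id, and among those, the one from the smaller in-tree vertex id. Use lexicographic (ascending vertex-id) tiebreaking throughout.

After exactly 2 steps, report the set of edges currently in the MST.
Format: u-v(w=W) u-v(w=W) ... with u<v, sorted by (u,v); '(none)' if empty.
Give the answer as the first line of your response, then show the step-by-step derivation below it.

2-3(w=10) 2-6(w=4)

step 1: add edge 2-6 (w=4); MST = {2-6(w=4)}
step 2: add edge 2-3 (w=10); MST = {2-3(w=10) 2-6(w=4)}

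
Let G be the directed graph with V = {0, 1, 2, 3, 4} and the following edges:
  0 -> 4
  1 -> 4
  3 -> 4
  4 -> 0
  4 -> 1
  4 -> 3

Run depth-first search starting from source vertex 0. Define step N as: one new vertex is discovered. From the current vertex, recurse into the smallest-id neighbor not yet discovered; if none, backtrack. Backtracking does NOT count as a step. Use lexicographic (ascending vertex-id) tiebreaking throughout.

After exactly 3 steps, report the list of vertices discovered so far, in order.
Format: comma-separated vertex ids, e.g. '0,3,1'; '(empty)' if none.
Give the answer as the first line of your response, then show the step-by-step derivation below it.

0,4,1

step 1: discover 0; path=0; order=0
step 2: discover 4; path=0>4; order=0,4
step 3: discover 1; path=0>4>1; order=0,4,1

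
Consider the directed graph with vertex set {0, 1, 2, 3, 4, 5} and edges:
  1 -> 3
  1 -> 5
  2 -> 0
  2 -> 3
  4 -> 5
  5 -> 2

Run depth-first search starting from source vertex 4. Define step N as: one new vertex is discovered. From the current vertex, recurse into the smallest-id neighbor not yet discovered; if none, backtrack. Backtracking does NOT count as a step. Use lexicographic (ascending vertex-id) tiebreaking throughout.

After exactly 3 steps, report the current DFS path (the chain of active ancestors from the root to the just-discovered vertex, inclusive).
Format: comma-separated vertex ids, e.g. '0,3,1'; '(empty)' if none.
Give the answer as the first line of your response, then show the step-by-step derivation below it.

4,5,2

step 1: discover 4; path=4; order=4
step 2: discover 5; path=4>5; order=4,5
step 3: discover 2; path=4>5>2; order=4,5,2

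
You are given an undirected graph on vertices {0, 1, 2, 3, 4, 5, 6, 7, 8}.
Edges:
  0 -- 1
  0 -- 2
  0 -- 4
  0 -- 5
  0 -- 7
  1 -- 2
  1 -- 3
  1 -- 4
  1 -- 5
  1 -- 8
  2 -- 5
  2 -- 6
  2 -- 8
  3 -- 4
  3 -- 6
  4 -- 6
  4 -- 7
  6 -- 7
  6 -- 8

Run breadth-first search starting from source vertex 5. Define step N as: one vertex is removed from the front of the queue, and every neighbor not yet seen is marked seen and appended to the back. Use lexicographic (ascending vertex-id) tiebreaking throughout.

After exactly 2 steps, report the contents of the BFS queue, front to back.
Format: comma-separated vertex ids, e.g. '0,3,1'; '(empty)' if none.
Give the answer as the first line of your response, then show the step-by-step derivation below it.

1,2,4,7

step 1: dequeue 5; queue=[0,1,2]; order=5
step 2: dequeue 0; queue=[1,2,4,7]; order=5,0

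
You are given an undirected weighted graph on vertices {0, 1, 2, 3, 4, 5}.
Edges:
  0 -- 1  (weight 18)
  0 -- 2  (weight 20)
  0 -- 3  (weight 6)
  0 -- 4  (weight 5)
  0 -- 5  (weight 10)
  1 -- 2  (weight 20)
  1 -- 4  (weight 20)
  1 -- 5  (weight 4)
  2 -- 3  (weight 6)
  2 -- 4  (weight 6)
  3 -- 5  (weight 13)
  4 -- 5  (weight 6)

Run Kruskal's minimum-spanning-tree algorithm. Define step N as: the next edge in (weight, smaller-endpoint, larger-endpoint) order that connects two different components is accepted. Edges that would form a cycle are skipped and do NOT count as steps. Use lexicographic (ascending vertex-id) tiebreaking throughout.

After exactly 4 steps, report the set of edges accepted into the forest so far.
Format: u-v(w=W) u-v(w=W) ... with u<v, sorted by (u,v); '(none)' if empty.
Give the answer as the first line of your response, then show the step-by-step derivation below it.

0-3(w=6) 0-4(w=5) 1-5(w=4) 2-3(w=6)

step 1: add edge 1-5 (w=4); MST = {1-5(w=4)}
step 2: add edge 0-4 (w=5); MST = {0-4(w=5) 1-5(w=4)}
step 3: add edge 0-3 (w=6); MST = {0-3(w=6) 0-4(w=5) 1-5(w=4)}
step 4: add edge 2-3 (w=6); MST = {0-3(w=6) 0-4(w=5) 1-5(w=4) 2-3(w=6)}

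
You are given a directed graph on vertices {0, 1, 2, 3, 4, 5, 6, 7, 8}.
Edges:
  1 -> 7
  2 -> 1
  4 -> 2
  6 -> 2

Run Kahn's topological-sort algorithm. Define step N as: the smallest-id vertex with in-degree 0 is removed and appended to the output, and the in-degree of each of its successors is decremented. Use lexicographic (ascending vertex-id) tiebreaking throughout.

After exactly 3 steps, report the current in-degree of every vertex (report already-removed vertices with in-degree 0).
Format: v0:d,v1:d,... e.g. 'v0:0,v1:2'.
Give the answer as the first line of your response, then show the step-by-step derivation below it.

v0:0,v1:1,v2:1,v3:0,v4:0,v5:0,v6:0,v7:1,v8:0

step 1: output 0; order=[0]; indeg=(0,1,2,0,0,0,0,1,0)
step 2: output 3; order=[0,3]; indeg=(0,1,2,0,0,0,0,1,0)
step 3: output 4; order=[0,3,4]; indeg=(0,1,1,0,0,0,0,1,0)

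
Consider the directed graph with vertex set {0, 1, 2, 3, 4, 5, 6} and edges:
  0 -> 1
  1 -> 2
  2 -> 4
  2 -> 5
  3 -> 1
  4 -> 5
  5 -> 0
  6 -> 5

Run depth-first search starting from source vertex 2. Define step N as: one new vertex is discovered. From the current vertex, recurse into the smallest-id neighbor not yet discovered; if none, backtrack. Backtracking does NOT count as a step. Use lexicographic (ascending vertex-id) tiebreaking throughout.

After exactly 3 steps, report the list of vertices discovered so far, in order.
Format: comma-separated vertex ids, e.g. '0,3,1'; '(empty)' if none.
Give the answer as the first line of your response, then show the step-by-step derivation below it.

2,4,5

step 1: discover 2; path=2; order=2
step 2: discover 4; path=2>4; order=2,4
step 3: discover 5; path=2>4>5; order=2,4,5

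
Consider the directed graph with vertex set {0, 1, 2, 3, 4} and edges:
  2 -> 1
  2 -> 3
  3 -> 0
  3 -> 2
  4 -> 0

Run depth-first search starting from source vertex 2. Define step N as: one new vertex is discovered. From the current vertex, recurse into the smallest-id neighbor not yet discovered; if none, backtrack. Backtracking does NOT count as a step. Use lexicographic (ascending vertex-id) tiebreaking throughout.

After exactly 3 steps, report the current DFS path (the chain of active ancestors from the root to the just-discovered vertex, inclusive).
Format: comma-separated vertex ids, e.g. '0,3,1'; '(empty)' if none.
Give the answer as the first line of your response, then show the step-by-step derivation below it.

2,3

step 1: discover 2; path=2; order=2
step 2: discover 1; path=2>1; order=2,1
step 3: discover 3; path=2>3; order=2,1,3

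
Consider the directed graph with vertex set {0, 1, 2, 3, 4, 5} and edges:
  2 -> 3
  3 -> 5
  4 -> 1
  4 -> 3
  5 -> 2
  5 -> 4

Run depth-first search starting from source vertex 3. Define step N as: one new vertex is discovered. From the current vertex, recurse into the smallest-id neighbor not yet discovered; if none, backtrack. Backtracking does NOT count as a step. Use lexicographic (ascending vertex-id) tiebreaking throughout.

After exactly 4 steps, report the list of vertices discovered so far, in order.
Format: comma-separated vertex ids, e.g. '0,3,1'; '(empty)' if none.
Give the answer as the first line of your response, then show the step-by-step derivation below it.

3,5,2,4

step 1: discover 3; path=3; order=3
step 2: discover 5; path=3>5; order=3,5
step 3: discover 2; path=3>5>2; order=3,5,2
step 4: discover 4; path=3>5>4; order=3,5,2,4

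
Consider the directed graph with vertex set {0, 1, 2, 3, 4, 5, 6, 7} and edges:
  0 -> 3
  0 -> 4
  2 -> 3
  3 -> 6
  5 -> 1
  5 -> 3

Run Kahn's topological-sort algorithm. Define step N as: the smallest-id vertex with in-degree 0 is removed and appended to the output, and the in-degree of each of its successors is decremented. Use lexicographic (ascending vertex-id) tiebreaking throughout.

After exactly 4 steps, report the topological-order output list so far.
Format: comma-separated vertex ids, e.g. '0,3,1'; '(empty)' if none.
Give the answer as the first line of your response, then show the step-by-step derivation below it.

0,2,4,5

step 1: output 0; order=[0]; indeg=(0,1,0,2,0,0,1,0)
step 2: output 2; order=[0,2]; indeg=(0,1,0,1,0,0,1,0)
step 3: output 4; order=[0,2,4]; indeg=(0,1,0,1,0,0,1,0)
step 4: output 5; order=[0,2,4,5]; indeg=(0,0,0,0,0,0,1,0)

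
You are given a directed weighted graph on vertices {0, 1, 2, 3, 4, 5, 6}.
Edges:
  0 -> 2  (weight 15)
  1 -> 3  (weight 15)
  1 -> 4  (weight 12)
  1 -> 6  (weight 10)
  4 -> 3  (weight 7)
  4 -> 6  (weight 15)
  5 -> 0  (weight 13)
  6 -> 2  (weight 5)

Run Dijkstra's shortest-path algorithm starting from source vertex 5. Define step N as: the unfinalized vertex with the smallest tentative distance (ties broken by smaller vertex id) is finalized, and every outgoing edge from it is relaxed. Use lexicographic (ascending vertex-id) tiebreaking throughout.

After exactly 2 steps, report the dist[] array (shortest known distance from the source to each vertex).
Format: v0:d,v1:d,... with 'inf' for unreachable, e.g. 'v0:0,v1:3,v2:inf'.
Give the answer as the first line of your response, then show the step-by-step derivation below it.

v0:13,v1:inf,v2:28,v3:inf,v4:inf,v5:0,v6:inf

step 1: dist = v0:13,v1:inf,v2:inf,v3:inf,v4:inf,v5:0,v6:inf
step 2: dist = v0:13,v1:inf,v2:28,v3:inf,v4:inf,v5:0,v6:inf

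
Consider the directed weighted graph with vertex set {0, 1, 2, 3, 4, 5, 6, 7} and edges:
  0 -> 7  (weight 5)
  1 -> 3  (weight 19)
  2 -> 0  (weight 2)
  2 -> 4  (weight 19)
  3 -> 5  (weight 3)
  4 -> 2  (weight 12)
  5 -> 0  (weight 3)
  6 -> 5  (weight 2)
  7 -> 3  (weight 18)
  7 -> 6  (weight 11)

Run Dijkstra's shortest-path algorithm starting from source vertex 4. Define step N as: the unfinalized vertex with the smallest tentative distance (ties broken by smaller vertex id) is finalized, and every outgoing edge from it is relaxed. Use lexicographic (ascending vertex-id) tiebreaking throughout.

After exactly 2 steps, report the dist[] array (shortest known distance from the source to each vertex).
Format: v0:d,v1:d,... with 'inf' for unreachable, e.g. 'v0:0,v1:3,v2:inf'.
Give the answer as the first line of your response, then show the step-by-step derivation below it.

v0:14,v1:inf,v2:12,v3:inf,v4:0,v5:inf,v6:inf,v7:inf

step 1: dist = v0:inf,v1:inf,v2:12,v3:inf,v4:0,v5:inf,v6:inf,v7:inf
step 2: dist = v0:14,v1:inf,v2:12,v3:inf,v4:0,v5:inf,v6:inf,v7:inf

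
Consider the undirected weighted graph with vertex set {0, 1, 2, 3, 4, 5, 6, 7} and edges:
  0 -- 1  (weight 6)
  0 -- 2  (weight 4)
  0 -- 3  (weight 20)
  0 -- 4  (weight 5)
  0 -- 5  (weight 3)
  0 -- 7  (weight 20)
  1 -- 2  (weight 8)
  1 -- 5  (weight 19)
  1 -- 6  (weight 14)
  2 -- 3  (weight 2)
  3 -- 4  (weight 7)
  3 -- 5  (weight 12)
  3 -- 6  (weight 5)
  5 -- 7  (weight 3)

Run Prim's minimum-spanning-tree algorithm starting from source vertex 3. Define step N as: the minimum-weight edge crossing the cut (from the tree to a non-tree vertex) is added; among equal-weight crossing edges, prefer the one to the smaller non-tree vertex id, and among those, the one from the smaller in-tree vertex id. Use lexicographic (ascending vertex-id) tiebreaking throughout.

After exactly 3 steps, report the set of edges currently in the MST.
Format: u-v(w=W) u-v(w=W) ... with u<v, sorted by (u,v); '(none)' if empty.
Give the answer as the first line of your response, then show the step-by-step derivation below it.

0-2(w=4) 0-5(w=3) 2-3(w=2)

step 1: add edge 2-3 (w=2); MST = {2-3(w=2)}
step 2: add edge 0-2 (w=4); MST = {0-2(w=4) 2-3(w=2)}
step 3: add edge 0-5 (w=3); MST = {0-2(w=4) 0-5(w=3) 2-3(w=2)}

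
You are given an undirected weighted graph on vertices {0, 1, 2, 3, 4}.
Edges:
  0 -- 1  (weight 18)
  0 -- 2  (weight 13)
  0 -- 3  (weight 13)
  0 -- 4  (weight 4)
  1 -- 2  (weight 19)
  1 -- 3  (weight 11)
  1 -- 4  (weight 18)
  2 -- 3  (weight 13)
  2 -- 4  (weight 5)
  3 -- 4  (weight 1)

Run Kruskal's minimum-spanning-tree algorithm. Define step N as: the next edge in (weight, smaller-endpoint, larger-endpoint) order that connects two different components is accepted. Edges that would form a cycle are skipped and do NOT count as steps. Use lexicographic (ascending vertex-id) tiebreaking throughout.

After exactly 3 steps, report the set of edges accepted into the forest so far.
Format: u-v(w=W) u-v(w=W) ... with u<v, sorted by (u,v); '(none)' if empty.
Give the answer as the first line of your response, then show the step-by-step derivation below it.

0-4(w=4) 2-4(w=5) 3-4(w=1)

step 1: add edge 3-4 (w=1); MST = {3-4(w=1)}
step 2: add edge 0-4 (w=4); MST = {0-4(w=4) 3-4(w=1)}
step 3: add edge 2-4 (w=5); MST = {0-4(w=4) 2-4(w=5) 3-4(w=1)}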